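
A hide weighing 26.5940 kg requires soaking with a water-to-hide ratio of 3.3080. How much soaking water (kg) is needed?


Formula: Water = hide_weight * ratio
Substituting: Water = 26.5940 * 3.3080
Result: 87.9730 kg


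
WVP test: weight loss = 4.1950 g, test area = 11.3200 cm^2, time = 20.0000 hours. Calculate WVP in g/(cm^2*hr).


Formula: WVP = loss / (area * time)
Substituting: WVP = 4.1950 / (11.3200 * 20.0000)
Result: 0.0185292 g/(cm^2*hr)


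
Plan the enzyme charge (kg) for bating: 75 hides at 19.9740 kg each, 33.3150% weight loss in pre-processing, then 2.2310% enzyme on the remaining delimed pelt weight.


Total_raw = N * avg_wt = 75 * 19.9740 = 1498.0500 kg
Substrate = Total_raw * (1 - loss/100) = 1498.0500 * (1 - 33.3150/100) = 998.9746 kg
Enzyme = Substrate * pct / 100 = 998.9746 * 2.2310 / 100 = 22.2871 kg


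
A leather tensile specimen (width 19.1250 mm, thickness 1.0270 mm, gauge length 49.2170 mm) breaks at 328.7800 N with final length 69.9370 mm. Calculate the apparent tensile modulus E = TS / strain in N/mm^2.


TS = F / (w * t) = 328.7800 / (19.1250 * 1.0270) = 16.7392 N/mm^2
strain = (Lf - L0) / L0 = (69.9370 - 49.2170) / 49.2170 = 0.4210
E = TS / strain = 16.7392 / 0.4210 = 39.7611 N/mm^2


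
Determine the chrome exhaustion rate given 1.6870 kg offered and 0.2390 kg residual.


Formula: Uptake = (offered - residual) / offered * 100
Substituting: Uptake = (1.6870 - 0.2390) / 1.6870 * 100
Result: 85.8328 %


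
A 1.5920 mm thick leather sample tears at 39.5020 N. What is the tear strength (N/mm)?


Formula: Tear strength = force / thickness
Substituting: Tear strength = 39.5020 / 1.5920
Result: 24.8128 N/mm


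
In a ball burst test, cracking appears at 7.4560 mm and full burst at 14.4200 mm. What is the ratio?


Formula: Ratio = crack / burst
Substituting: Ratio = 7.4560 / 14.4200
Result: 0.5171


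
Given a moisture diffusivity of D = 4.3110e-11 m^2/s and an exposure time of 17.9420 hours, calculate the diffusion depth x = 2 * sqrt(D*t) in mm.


t = 17.9420 hr * 3600 = 64591.2000 s
D * t = 4.3110e-11 * 64591.2000 = 2.7845e-06
x = 2 * sqrt(D*t) = 2 * sqrt(2.7845e-06) = 0.00333738 m = 3.3374 mm


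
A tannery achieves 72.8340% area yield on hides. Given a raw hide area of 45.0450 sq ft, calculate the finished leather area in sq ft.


Formula: finished = raw * yield / 100
Substituting: finished = 45.0450 * 72.8340 / 100
Result: 32.8081 sq ft


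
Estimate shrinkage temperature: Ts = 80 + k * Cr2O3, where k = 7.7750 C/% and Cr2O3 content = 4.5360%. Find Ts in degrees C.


Formula: Ts = 80 + k * Cr2O3
Substituting: Ts = 80 + 7.7750 * 4.5360
Result: 115.2674 C


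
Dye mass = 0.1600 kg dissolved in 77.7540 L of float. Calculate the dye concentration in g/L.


Formula: Conc = dye_mass(kg) / volume(L) * 1000
Substituting: Conc = 0.1600 / 77.7540 * 1000
Result: 2.0578 g/L


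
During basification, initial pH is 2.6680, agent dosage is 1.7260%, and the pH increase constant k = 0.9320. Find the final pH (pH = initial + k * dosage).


Formula: pH_final = pH_initial + k * base_pct
Substituting: pH_final = 2.6680 + 0.9320 * 1.7260
Result: 4.2766


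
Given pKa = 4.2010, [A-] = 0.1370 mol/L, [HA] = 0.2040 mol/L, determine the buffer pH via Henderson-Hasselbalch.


ratio = [A-] / [HA] = 0.1370 / 0.2040 = 0.6716
log10(ratio) = -0.1729
pH = pKa + log10(ratio) = 4.2010 - 0.1729 = 4.0281


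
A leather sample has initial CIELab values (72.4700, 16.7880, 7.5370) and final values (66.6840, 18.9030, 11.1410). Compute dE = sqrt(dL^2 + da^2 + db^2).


dL = -5.7860, da = 2.1150, db = 3.6040
dE = sqrt((-5.7860)^2 + 2.1150^2 + 3.6040^2) = 7.1372


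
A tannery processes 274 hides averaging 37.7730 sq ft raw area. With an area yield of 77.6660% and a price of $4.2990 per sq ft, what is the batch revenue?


Raw_total = N * avg_area = 274 * 37.7730 = 10349.8020 sq ft
Finished = Raw_total * yield / 100 = 10349.8020 * 77.6660 / 100 = 8038.2772 sq ft
Value = Finished * price = 8038.2772 * 4.2990 = 34556.5538 $


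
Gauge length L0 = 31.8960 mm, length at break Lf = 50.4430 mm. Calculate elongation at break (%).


Formula: Elongation = (Lf - L0) / L0 * 100
Substituting: Elongation = (50.4430 - 31.8960) / 31.8960 * 100
Result: 58.1484 %


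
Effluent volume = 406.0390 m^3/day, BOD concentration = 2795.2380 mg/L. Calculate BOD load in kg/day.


Formula: BOD_load = volume * conc / 1000
Substituting: BOD_load = 406.0390 * 2795.2380 / 1000
Result: 1134.9756 kg/day


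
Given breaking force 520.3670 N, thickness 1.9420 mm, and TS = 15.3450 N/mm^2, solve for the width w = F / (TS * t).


Formula: w = F / (TS * t)
Substituting: w = 520.3670 / (15.3450 * 1.9420)
Result: 17.4620 mm


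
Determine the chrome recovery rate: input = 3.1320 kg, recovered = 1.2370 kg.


Formula: Recovery = recovered / input * 100
Substituting: Recovery = 1.2370 / 3.1320 * 100
Result: 39.4955 %


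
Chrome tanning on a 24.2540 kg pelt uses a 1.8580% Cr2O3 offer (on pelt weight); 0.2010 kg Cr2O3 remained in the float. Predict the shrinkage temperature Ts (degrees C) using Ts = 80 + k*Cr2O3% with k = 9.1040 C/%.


Offered = pelt * offer_pct / 100 = 24.2540 * 1.8580 / 100 = 0.4506 kg
Uptake = offered - residual = 0.4506 - 0.2010 = 0.2496 kg
Cr2O3% on pelt = uptake / pelt * 100 = 0.2496 / 24.2540 * 100 = 1.0293 %
Ts = 80 + k * Cr2O3% = 80 + 9.1040 * 1.0293 = 89.3705 C


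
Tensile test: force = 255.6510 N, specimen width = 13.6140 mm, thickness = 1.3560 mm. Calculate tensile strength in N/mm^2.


Formula: TS = force / (width * thickness)
Substituting: TS = 255.6510 / (13.6140 * 1.3560)
Result: 13.8485 N/mm^2


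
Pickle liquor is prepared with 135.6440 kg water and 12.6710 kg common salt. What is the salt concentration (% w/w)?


Formula: Conc = salt / (water + salt) * 100
Substituting: Conc = 12.6710 / (135.6440 + 12.6710) * 100
Result: 8.5433 %


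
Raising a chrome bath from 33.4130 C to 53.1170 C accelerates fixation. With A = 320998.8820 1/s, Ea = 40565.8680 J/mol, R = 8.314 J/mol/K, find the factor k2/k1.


T1 = 33.4130 + 273.15 = 306.5630 K; T2 = 53.1170 + 273.15 = 326.2670 K
k1 = A * exp(-Ea/(R*T1)) = 320998.8820 * exp(-40565.8680/(8.314*306.5630)) = 0.0392933 1/s
k2 = A * exp(-Ea/(R*T2)) = 320998.8820 * exp(-40565.8680/(8.314*326.2670)) = 0.1027 1/s
k2/k1 = 0.1027 / 0.0392933 = 2.6148


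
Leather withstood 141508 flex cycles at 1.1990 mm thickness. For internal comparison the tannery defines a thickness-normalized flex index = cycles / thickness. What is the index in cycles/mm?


Formula: Index = cycles / thickness
Substituting: Index = 141508 / 1.1990
Result: 118021.6847 cycles/mm


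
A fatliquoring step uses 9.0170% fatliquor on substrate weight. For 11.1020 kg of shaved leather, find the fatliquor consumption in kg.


Formula: Fat = substrate * pct / 100
Substituting: Fat = 11.1020 * 9.0170 / 100
Result: 1.0011 kg


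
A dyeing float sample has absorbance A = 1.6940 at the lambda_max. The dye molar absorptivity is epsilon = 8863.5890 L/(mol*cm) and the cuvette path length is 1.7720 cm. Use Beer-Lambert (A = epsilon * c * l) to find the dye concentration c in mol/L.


Formula: c = A / (epsilon * l)
Substituting: c = 1.6940 / (8863.5890 * 1.7720)
Result: 1.0785e-04 mol/L


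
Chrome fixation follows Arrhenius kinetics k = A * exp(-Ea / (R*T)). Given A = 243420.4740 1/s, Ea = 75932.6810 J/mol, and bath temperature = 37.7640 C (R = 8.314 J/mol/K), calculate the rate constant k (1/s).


T_K = T_C + 273.15 = 37.7640 + 273.15 = 310.9140 K
exponent = -Ea / (R * T_K) = -75932.6810 / (8.314 * 310.9140) = -29.3750
k = A * exp(exponent) = 243420.4740 * exp(-29.3750) = 4.2554e-08 1/s


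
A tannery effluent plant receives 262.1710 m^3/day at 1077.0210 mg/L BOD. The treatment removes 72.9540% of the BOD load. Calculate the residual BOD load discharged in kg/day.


Load_in = volume * conc / 1000 = 262.1710 * 1077.0210 / 1000 = 282.3637 kg/day
Removed = Load_in * eff / 100 = 282.3637 * 72.9540 / 100 = 205.9956 kg/day
Load_out = Load_in - Removed = 282.3637 - 205.9956 = 76.3681 kg/day


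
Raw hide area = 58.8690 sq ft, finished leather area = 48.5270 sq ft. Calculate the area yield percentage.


Formula: Yield = finished / raw * 100
Substituting: Yield = 48.5270 / 58.8690 * 100
Result: 82.4322 %


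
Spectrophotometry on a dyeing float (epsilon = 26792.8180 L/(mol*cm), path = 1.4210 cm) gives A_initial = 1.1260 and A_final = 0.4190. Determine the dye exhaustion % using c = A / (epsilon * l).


c_initial = A_i / (epsilon * l) = 1.1260 / (26792.8180 * 1.4210) = 2.9575e-05 mol/L
c_final = A_f / (epsilon * l) = 0.4190 / (26792.8180 * 1.4210) = 1.1005e-05 mol/L
Exhaustion = (c_initial - c_final) / c_initial * 100 = (2.9575e-05 - 1.1005e-05) / 2.9575e-05 * 100 = 62.7886 %


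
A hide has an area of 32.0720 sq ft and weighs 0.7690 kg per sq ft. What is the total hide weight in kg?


Formula: Weight = area * weight_per_sqft
Substituting: Weight = 32.0720 * 0.7690
Result: 24.6634 kg


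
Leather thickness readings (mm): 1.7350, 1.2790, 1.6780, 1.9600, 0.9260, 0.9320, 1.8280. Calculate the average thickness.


Formula: Average = sum / n
Substituting: Average = 10.3380 / 7
Result: 1.4769 mm


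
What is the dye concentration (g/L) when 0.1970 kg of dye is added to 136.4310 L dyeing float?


Formula: Conc = dye_mass(kg) / volume(L) * 1000
Substituting: Conc = 0.1970 / 136.4310 * 1000
Result: 1.4440 g/L


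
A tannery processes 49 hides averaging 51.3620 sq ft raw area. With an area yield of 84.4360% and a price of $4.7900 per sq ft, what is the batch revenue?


Raw_total = N * avg_area = 49 * 51.3620 = 2516.7380 sq ft
Finished = Raw_total * yield / 100 = 2516.7380 * 84.4360 / 100 = 2125.0329 sq ft
Value = Finished * price = 2125.0329 * 4.7900 = 10178.9076 $


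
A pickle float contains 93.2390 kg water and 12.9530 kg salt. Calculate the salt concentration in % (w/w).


Formula: Conc = salt / (water + salt) * 100
Substituting: Conc = 12.9530 / (93.2390 + 12.9530) * 100
Result: 12.1977 %


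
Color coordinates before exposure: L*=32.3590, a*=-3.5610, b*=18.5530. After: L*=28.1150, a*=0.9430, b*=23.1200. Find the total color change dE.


dL = -4.2440, da = 4.5040, db = 4.5670
dE = sqrt((-4.2440)^2 + 4.5040^2 + 4.5670^2) = 7.6912


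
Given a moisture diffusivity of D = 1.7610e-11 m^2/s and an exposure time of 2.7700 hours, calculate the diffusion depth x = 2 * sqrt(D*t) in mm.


t = 2.7700 hr * 3600 = 9972.0000 s
D * t = 1.7610e-11 * 9972.0000 = 1.7561e-07
x = 2 * sqrt(D*t) = 2 * sqrt(1.7561e-07) = 8.3811e-04 m = 0.8381 mm


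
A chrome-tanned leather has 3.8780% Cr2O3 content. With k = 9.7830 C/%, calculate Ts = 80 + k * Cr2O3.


Formula: Ts = 80 + k * Cr2O3
Substituting: Ts = 80 + 9.7830 * 3.8780
Result: 117.9385 C


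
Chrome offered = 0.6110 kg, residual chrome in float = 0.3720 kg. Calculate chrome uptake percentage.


Formula: Uptake = (offered - residual) / offered * 100
Substituting: Uptake = (0.6110 - 0.3720) / 0.6110 * 100
Result: 39.1162 %


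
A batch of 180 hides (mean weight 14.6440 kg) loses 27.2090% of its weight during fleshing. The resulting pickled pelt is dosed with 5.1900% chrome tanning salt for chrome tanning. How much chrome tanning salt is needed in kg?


Total_raw = N * avg_wt = 180 * 14.6440 = 2635.9200 kg
Substrate = Total_raw * (1 - loss/100) = 2635.9200 * (1 - 27.2090/100) = 1918.7125 kg
Chrome = Substrate * pct / 100 = 1918.7125 * 5.1900 / 100 = 99.5812 kg


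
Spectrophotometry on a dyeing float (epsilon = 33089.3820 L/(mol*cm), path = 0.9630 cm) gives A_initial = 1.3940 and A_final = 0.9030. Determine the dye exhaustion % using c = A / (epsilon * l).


c_initial = A_i / (epsilon * l) = 1.3940 / (33089.3820 * 0.9630) = 4.3747e-05 mol/L
c_final = A_f / (epsilon * l) = 0.9030 / (33089.3820 * 0.9630) = 2.8338e-05 mol/L
Exhaustion = (c_initial - c_final) / c_initial * 100 = (4.3747e-05 - 2.8338e-05) / 4.3747e-05 * 100 = 35.2224 %


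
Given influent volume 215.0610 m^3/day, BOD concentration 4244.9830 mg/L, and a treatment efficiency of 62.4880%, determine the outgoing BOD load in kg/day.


Load_in = volume * conc / 1000 = 215.0610 * 4244.9830 / 1000 = 912.9303 kg/day
Removed = Load_in * eff / 100 = 912.9303 * 62.4880 / 100 = 570.4719 kg/day
Load_out = Load_in - Removed = 912.9303 - 570.4719 = 342.4584 kg/day


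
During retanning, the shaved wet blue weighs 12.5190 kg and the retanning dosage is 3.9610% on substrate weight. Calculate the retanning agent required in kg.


Formula: Retan = substrate * pct / 100
Substituting: Retan = 12.5190 * 3.9610 / 100
Result: 0.4959 kg


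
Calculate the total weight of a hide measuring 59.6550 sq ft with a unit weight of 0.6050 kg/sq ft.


Formula: Weight = area * weight_per_sqft
Substituting: Weight = 59.6550 * 0.6050
Result: 36.0913 kg


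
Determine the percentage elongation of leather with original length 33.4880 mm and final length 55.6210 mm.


Formula: Elongation = (Lf - L0) / L0 * 100
Substituting: Elongation = (55.6210 - 33.4880) / 33.4880 * 100
Result: 66.0923 %


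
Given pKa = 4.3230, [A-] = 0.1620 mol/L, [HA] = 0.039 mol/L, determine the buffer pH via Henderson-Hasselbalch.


ratio = [A-] / [HA] = 0.1620 / 0.039 = 4.1538
log10(ratio) = 0.6185
pH = pKa + log10(ratio) = 4.3230 + 0.6185 = 4.9415


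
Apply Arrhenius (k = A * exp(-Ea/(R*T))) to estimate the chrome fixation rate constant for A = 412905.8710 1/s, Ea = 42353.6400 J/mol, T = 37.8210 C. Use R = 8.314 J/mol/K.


T_K = T_C + 273.15 = 37.8210 + 273.15 = 310.9710 K
exponent = -Ea / (R * T_K) = -42353.6400 / (8.314 * 310.9710) = -16.3818
k = A * exp(exponent) = 412905.8710 * exp(-16.3818) = 0.0317204 1/s


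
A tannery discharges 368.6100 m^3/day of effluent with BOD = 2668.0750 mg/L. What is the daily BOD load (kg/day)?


Formula: BOD_load = volume * conc / 1000
Substituting: BOD_load = 368.6100 * 2668.0750 / 1000
Result: 983.4791 kg/day


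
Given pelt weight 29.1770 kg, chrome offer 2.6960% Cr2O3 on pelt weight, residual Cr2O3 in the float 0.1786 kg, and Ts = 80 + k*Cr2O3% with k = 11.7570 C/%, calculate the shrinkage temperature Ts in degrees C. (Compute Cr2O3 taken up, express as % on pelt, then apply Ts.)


Offered = pelt * offer_pct / 100 = 29.1770 * 2.6960 / 100 = 0.7866 kg
Uptake = offered - residual = 0.7866 - 0.1786 = 0.6080 kg
Cr2O3% on pelt = uptake / pelt * 100 = 0.6080 / 29.1770 * 100 = 2.0839 %
Ts = 80 + k * Cr2O3% = 80 + 11.7570 * 2.0839 = 104.5001 C


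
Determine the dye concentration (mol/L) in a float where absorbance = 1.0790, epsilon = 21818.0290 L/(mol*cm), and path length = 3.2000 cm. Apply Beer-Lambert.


Formula: c = A / (epsilon * l)
Substituting: c = 1.0790 / (21818.0290 * 3.2000)
Result: 1.5455e-05 mol/L


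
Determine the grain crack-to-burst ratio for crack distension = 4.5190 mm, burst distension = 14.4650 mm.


Formula: Ratio = crack / burst
Substituting: Ratio = 4.5190 / 14.4650
Result: 0.3124


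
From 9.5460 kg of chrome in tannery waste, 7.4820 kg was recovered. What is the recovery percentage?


Formula: Recovery = recovered / input * 100
Substituting: Recovery = 7.4820 / 9.5460 * 100
Result: 78.3784 %


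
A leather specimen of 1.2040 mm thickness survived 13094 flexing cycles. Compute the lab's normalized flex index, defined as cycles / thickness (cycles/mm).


Formula: Index = cycles / thickness
Substituting: Index = 13094 / 1.2040
Result: 10875.4153 cycles/mm


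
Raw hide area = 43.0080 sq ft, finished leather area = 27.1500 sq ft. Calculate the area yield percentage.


Formula: Yield = finished / raw * 100
Substituting: Yield = 27.1500 / 43.0080 * 100
Result: 63.1278 %


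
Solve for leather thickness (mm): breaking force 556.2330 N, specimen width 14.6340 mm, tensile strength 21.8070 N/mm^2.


Formula: t = F / (TS * w)
Substituting: t = 556.2330 / (21.8070 * 14.6340)
Result: 1.7430 mm


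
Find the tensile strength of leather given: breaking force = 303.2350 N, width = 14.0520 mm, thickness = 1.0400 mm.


Formula: TS = force / (width * thickness)
Substituting: TS = 303.2350 / (14.0520 * 1.0400)
Result: 20.7495 N/mm^2


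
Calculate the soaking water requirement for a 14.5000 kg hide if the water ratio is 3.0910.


Formula: Water = hide_weight * ratio
Substituting: Water = 14.5000 * 3.0910
Result: 44.8195 kg


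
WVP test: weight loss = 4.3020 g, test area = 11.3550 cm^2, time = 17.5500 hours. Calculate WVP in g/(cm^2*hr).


Formula: WVP = loss / (area * time)
Substituting: WVP = 4.3020 / (11.3550 * 17.5500)
Result: 0.0215877 g/(cm^2*hr)


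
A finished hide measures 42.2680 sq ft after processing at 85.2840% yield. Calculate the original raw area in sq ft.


Formula: raw = finished * 100 / yield
Substituting: raw = 42.2680 * 100 / 85.2840
Result: 49.5615 sq ft


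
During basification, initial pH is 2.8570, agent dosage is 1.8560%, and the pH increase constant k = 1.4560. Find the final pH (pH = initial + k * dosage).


Formula: pH_final = pH_initial + k * base_pct
Substituting: pH_final = 2.8570 + 1.4560 * 1.8560
Result: 5.5593


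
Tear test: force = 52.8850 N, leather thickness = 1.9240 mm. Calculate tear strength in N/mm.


Formula: Tear strength = force / thickness
Substituting: Tear strength = 52.8850 / 1.9240
Result: 27.4870 N/mm


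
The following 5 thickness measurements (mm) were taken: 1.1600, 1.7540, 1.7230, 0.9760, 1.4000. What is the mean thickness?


Formula: Average = sum / n
Substituting: Average = 7.0130 / 5
Result: 1.4026 mm


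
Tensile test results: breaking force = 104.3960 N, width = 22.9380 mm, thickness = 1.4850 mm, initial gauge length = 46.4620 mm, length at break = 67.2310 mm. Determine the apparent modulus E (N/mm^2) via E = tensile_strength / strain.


TS = F / (w * t) = 104.3960 / (22.9380 * 1.4850) = 3.0648 N/mm^2
strain = (Lf - L0) / L0 = (67.2310 - 46.4620) / 46.4620 = 0.4470
E = TS / strain = 3.0648 / 0.4470 = 6.8562 N/mm^2


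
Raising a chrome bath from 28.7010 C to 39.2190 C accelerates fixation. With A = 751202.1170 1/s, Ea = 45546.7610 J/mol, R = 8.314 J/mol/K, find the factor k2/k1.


T1 = 28.7010 + 273.15 = 301.8510 K; T2 = 39.2190 + 273.15 = 312.3690 K
k1 = A * exp(-Ea/(R*T1)) = 751202.1170 * exp(-45546.7610/(8.314*301.8510)) = 0.00985614 1/s
k2 = A * exp(-Ea/(R*T2)) = 751202.1170 * exp(-45546.7610/(8.314*312.3690)) = 0.0181597 1/s
k2/k1 = 0.0181597 / 0.00985614 = 1.8425


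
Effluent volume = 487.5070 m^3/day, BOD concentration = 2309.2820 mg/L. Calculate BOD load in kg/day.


Formula: BOD_load = volume * conc / 1000
Substituting: BOD_load = 487.5070 * 2309.2820 / 1000
Result: 1125.7911 kg/day


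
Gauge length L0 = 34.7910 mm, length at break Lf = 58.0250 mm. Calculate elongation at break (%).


Formula: Elongation = (Lf - L0) / L0 * 100
Substituting: Elongation = (58.0250 - 34.7910) / 34.7910 * 100
Result: 66.7816 %


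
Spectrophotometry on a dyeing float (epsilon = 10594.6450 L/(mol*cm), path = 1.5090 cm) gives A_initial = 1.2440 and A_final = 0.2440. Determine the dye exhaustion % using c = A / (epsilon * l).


c_initial = A_i / (epsilon * l) = 1.2440 / (10594.6450 * 1.5090) = 7.7812e-05 mol/L
c_final = A_f / (epsilon * l) = 0.2440 / (10594.6450 * 1.5090) = 1.5262e-05 mol/L
Exhaustion = (c_initial - c_final) / c_initial * 100 = (7.7812e-05 - 1.5262e-05) / 7.7812e-05 * 100 = 80.3859 %


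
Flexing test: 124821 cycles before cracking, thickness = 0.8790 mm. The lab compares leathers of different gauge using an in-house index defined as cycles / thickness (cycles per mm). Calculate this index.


Formula: Index = cycles / thickness
Substituting: Index = 124821 / 0.8790
Result: 142003.4130 cycles/mm


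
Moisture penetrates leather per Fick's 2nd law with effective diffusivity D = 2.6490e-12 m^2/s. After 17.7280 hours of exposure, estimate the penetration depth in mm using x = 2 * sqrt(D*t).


t = 17.7280 hr * 3600 = 63820.8000 s
D * t = 2.6490e-12 * 63820.8000 = 1.6906e-07
x = 2 * sqrt(D*t) = 2 * sqrt(1.6906e-07) = 8.2234e-04 m = 0.8223 mm


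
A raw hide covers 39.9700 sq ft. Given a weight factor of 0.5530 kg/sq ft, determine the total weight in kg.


Formula: Weight = area * weight_per_sqft
Substituting: Weight = 39.9700 * 0.5530
Result: 22.1034 kg


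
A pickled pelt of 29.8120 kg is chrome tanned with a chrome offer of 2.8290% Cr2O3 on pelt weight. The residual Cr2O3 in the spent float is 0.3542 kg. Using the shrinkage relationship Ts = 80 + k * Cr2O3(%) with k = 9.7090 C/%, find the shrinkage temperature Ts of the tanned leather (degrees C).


Offered = pelt * offer_pct / 100 = 29.8120 * 2.8290 / 100 = 0.8434 kg
Uptake = offered - residual = 0.8434 - 0.3542 = 0.4892 kg
Cr2O3% on pelt = uptake / pelt * 100 = 0.4892 / 29.8120 * 100 = 1.6409 %
Ts = 80 + k * Cr2O3% = 80 + 9.7090 * 1.6409 = 95.9314 C


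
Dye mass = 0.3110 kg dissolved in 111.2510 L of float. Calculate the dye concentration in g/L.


Formula: Conc = dye_mass(kg) / volume(L) * 1000
Substituting: Conc = 0.3110 / 111.2510 * 1000
Result: 2.7955 g/L


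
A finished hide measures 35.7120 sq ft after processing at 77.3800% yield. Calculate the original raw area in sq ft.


Formula: raw = finished * 100 / yield
Substituting: raw = 35.7120 * 100 / 77.3800
Result: 46.1515 sq ft


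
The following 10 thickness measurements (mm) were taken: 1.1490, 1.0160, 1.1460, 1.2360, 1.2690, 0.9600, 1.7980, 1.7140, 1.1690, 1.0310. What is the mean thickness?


Formula: Average = sum / n
Substituting: Average = 12.4880 / 10
Result: 1.2488 mm


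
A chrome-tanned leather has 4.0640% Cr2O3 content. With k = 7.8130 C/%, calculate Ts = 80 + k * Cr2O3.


Formula: Ts = 80 + k * Cr2O3
Substituting: Ts = 80 + 7.8130 * 4.0640
Result: 111.7520 C


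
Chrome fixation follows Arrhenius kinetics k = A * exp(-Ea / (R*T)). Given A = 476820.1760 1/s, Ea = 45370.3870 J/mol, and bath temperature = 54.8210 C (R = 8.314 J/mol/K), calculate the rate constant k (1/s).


T_K = T_C + 273.15 = 54.8210 + 273.15 = 327.9710 K
exponent = -Ea / (R * T_K) = -45370.3870 / (8.314 * 327.9710) = -16.6390
k = A * exp(exponent) = 476820.1760 * exp(-16.6390) = 0.0283225 1/s


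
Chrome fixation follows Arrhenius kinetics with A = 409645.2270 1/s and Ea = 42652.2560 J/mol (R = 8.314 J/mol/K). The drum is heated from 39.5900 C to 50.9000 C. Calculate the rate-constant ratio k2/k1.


T1 = 39.5900 + 273.15 = 312.7400 K; T2 = 50.9000 + 273.15 = 324.0500 K
k1 = A * exp(-Ea/(R*T1)) = 409645.2270 * exp(-42652.2560/(8.314*312.7400)) = 0.0307795 1/s
k2 = A * exp(-Ea/(R*T2)) = 409645.2270 * exp(-42652.2560/(8.314*324.0500)) = 0.0545642 1/s
k2/k1 = 0.0545642 / 0.0307795 = 1.7727


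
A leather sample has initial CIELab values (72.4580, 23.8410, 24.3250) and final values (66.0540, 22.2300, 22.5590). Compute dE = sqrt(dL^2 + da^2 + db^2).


dL = -6.4040, da = -1.6110, db = -1.7660
dE = sqrt((-6.4040)^2 + (-1.6110)^2 + (-1.7660)^2) = 6.8356


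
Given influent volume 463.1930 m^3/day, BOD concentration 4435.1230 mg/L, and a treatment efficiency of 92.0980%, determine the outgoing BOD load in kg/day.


Load_in = volume * conc / 1000 = 463.1930 * 4435.1230 / 1000 = 2054.3179 kg/day
Removed = Load_in * eff / 100 = 2054.3179 * 92.0980 / 100 = 1891.9857 kg/day
Load_out = Load_in - Removed = 2054.3179 - 1891.9857 = 162.3322 kg/day


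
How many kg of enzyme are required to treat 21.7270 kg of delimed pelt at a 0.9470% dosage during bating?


Formula: Enzyme = substrate * pct / 100
Substituting: Enzyme = 21.7270 * 0.9470 / 100
Result: 0.2058 kg


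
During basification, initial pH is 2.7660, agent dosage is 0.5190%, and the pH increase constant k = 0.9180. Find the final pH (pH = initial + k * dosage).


Formula: pH_final = pH_initial + k * base_pct
Substituting: pH_final = 2.7660 + 0.9180 * 0.5190
Result: 3.2424


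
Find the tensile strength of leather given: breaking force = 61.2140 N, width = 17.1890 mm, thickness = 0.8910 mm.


Formula: TS = force / (width * thickness)
Substituting: TS = 61.2140 / (17.1890 * 0.8910)
Result: 3.9969 N/mm^2


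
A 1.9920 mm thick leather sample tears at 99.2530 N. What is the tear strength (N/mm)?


Formula: Tear strength = force / thickness
Substituting: Tear strength = 99.2530 / 1.9920
Result: 49.8258 N/mm


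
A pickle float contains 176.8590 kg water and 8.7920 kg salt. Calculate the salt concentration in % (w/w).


Formula: Conc = salt / (water + salt) * 100
Substituting: Conc = 8.7920 / (176.8590 + 8.7920) * 100
Result: 4.7358 %


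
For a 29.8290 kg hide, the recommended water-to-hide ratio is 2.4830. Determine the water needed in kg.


Formula: Water = hide_weight * ratio
Substituting: Water = 29.8290 * 2.4830
Result: 74.0654 kg


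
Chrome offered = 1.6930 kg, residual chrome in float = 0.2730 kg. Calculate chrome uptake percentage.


Formula: Uptake = (offered - residual) / offered * 100
Substituting: Uptake = (1.6930 - 0.2730) / 1.6930 * 100
Result: 83.8748 %


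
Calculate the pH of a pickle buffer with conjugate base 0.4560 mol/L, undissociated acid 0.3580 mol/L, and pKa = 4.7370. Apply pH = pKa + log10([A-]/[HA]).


ratio = [A-] / [HA] = 0.4560 / 0.3580 = 1.2737
log10(ratio) = 0.1051
pH = pKa + log10(ratio) = 4.7370 + 0.1051 = 4.8421


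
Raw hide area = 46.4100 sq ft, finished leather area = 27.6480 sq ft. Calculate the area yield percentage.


Formula: Yield = finished / raw * 100
Substituting: Yield = 27.6480 / 46.4100 * 100
Result: 59.5734 %


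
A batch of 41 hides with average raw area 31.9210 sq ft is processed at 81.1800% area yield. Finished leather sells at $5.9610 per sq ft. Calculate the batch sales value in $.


Raw_total = N * avg_area = 41 * 31.9210 = 1308.7610 sq ft
Finished = Raw_total * yield / 100 = 1308.7610 * 81.1800 / 100 = 1062.4522 sq ft
Value = Finished * price = 1062.4522 * 5.9610 = 6333.2774 $


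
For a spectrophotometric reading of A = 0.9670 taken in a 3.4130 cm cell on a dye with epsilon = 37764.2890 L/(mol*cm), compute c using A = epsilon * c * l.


Formula: c = A / (epsilon * l)
Substituting: c = 0.9670 / (37764.2890 * 3.4130)
Result: 7.5025e-06 mol/L


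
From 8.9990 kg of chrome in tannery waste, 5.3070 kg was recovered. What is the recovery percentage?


Formula: Recovery = recovered / input * 100
Substituting: Recovery = 5.3070 / 8.9990 * 100
Result: 58.9732 %


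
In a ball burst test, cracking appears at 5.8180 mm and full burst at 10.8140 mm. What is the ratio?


Formula: Ratio = crack / burst
Substituting: Ratio = 5.8180 / 10.8140
Result: 0.5380


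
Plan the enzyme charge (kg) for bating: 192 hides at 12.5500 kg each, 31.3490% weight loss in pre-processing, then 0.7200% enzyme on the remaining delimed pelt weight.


Total_raw = N * avg_wt = 192 * 12.5500 = 2409.6000 kg
Substrate = Total_raw * (1 - loss/100) = 2409.6000 * (1 - 31.3490/100) = 1654.2145 kg
Enzyme = Substrate * pct / 100 = 1654.2145 * 0.7200 / 100 = 11.9103 kg


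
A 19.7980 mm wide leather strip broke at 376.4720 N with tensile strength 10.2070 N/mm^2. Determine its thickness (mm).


Formula: t = F / (TS * w)
Substituting: t = 376.4720 / (10.2070 * 19.7980)
Result: 1.8630 mm


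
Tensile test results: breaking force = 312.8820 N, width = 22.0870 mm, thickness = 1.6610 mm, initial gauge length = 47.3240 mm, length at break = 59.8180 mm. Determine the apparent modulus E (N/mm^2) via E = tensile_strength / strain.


TS = F / (w * t) = 312.8820 / (22.0870 * 1.6610) = 8.5285 N/mm^2
strain = (Lf - L0) / L0 = (59.8180 - 47.3240) / 47.3240 = 0.2640
E = TS / strain = 8.5285 / 0.2640 = 32.3038 N/mm^2


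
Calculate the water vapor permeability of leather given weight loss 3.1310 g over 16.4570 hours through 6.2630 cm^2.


Formula: WVP = loss / (area * time)
Substituting: WVP = 3.1310 / (6.2630 * 16.4570)
Result: 0.0303774 g/(cm^2*hr)


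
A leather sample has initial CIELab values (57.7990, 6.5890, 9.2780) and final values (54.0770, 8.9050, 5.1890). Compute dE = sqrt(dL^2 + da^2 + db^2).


dL = -3.7220, da = 2.3160, db = -4.0890
dE = sqrt((-3.7220)^2 + 2.3160^2 + (-4.0890)^2) = 5.9948


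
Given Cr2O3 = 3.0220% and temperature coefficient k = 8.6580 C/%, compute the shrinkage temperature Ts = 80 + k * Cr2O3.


Formula: Ts = 80 + k * Cr2O3
Substituting: Ts = 80 + 8.6580 * 3.0220
Result: 106.1645 C


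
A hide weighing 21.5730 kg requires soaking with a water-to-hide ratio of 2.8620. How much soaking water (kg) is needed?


Formula: Water = hide_weight * ratio
Substituting: Water = 21.5730 * 2.8620
Result: 61.7419 kg


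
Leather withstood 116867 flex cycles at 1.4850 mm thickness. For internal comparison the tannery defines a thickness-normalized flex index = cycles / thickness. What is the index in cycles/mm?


Formula: Index = cycles / thickness
Substituting: Index = 116867 / 1.4850
Result: 78698.3165 cycles/mm


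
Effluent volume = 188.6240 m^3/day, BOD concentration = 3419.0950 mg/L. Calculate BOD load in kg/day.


Formula: BOD_load = volume * conc / 1000
Substituting: BOD_load = 188.6240 * 3419.0950 / 1000
Result: 644.9234 kg/day


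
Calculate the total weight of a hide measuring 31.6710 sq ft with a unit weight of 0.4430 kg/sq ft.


Formula: Weight = area * weight_per_sqft
Substituting: Weight = 31.6710 * 0.4430
Result: 14.0303 kg


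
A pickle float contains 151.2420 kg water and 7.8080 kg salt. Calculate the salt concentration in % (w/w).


Formula: Conc = salt / (water + salt) * 100
Substituting: Conc = 7.8080 / (151.2420 + 7.8080) * 100
Result: 4.9091 %


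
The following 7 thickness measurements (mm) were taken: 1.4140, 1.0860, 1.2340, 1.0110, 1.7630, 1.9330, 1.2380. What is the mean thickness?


Formula: Average = sum / n
Substituting: Average = 9.6790 / 7
Result: 1.3827 mm


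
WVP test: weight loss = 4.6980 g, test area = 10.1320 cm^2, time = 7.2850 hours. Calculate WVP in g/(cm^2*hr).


Formula: WVP = loss / (area * time)
Substituting: WVP = 4.6980 / (10.1320 * 7.2850)
Result: 0.0636485 g/(cm^2*hr)


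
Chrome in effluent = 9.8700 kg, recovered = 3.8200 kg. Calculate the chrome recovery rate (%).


Formula: Recovery = recovered / input * 100
Substituting: Recovery = 3.8200 / 9.8700 * 100
Result: 38.7031 %


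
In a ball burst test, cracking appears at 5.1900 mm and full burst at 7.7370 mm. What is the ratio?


Formula: Ratio = crack / burst
Substituting: Ratio = 5.1900 / 7.7370
Result: 0.6708


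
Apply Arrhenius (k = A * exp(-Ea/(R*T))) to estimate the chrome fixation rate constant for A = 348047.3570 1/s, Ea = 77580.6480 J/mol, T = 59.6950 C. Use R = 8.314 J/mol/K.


T_K = T_C + 273.15 = 59.6950 + 273.15 = 332.8450 K
exponent = -Ea / (R * T_K) = -77580.6480 / (8.314 * 332.8450) = -28.0351
k = A * exp(exponent) = 348047.3570 * exp(-28.0351) = 2.3236e-07 1/s


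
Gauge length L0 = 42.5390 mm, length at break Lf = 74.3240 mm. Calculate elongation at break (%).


Formula: Elongation = (Lf - L0) / L0 * 100
Substituting: Elongation = (74.3240 - 42.5390) / 42.5390 * 100
Result: 74.7197 %


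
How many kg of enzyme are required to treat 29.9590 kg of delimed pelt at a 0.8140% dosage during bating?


Formula: Enzyme = substrate * pct / 100
Substituting: Enzyme = 29.9590 * 0.8140 / 100
Result: 0.2439 kg


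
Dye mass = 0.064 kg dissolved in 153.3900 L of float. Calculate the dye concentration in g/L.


Formula: Conc = dye_mass(kg) / volume(L) * 1000
Substituting: Conc = 0.064 / 153.3900 * 1000
Result: 0.4172 g/L


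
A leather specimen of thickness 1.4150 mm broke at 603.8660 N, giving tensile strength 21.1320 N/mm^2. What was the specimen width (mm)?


Formula: w = F / (TS * t)
Substituting: w = 603.8660 / (21.1320 * 1.4150)
Result: 20.1950 mm


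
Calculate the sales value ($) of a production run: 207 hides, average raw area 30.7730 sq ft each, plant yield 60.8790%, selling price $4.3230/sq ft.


Raw_total = N * avg_area = 207 * 30.7730 = 6370.0110 sq ft
Finished = Raw_total * yield / 100 = 6370.0110 * 60.8790 / 100 = 3877.9990 sq ft
Value = Finished * price = 3877.9990 * 4.3230 = 16764.5897 $


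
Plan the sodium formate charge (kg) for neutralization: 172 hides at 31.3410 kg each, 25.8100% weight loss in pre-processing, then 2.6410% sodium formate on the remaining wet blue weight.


Total_raw = N * avg_wt = 172 * 31.3410 = 5390.6520 kg
Substrate = Total_raw * (1 - loss/100) = 5390.6520 * (1 - 25.8100/100) = 3999.3247 kg
Neutralizer = Substrate * pct / 100 = 3999.3247 * 2.6410 / 100 = 105.6222 kg


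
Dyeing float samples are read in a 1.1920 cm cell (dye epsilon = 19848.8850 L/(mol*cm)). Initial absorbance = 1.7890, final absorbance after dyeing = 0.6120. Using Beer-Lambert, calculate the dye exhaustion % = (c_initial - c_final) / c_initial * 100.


c_initial = A_i / (epsilon * l) = 1.7890 / (19848.8850 * 1.1920) = 7.5613e-05 mol/L
c_final = A_f / (epsilon * l) = 0.6120 / (19848.8850 * 1.1920) = 2.5867e-05 mol/L
Exhaustion = (c_initial - c_final) / c_initial * 100 = (7.5613e-05 - 2.5867e-05) / 7.5613e-05 * 100 = 65.7909 %


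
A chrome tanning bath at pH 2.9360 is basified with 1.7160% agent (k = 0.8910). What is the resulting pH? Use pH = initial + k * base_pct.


Formula: pH_final = pH_initial + k * base_pct
Substituting: pH_final = 2.9360 + 0.8910 * 1.7160
Result: 4.4650


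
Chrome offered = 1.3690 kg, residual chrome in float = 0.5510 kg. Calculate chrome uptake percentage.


Formula: Uptake = (offered - residual) / offered * 100
Substituting: Uptake = (1.3690 - 0.5510) / 1.3690 * 100
Result: 59.7516 %


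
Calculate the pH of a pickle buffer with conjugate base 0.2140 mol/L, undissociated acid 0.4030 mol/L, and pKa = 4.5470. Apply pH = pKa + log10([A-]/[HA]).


ratio = [A-] / [HA] = 0.2140 / 0.4030 = 0.5310
log10(ratio) = -0.2749
pH = pKa + log10(ratio) = 4.5470 - 0.2749 = 4.2721


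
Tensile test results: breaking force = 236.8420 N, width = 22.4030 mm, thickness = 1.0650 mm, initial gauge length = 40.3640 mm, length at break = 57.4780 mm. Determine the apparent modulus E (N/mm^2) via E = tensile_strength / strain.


TS = F / (w * t) = 236.8420 / (22.4030 * 1.0650) = 9.9267 N/mm^2
strain = (Lf - L0) / L0 = (57.4780 - 40.3640) / 40.3640 = 0.4240
E = TS / strain = 9.9267 / 0.4240 = 23.4124 N/mm^2


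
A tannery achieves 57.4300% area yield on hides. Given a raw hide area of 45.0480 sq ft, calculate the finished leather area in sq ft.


Formula: finished = raw * yield / 100
Substituting: finished = 45.0480 * 57.4300 / 100
Result: 25.8711 sq ft


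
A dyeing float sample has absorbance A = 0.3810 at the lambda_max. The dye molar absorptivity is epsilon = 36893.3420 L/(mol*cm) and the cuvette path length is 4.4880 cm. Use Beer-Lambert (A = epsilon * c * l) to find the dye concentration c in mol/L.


Formula: c = A / (epsilon * l)
Substituting: c = 0.3810 / (36893.3420 * 4.4880)
Result: 2.3010e-06 mol/L


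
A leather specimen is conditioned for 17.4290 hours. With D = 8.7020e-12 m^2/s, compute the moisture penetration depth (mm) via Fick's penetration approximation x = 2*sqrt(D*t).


t = 17.4290 hr * 3600 = 62744.4000 s
D * t = 8.7020e-12 * 62744.4000 = 5.4600e-07
x = 2 * sqrt(D*t) = 2 * sqrt(5.4600e-07) = 0.00147784 m = 1.4778 mm


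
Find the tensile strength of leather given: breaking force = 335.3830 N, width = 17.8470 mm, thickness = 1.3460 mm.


Formula: TS = force / (width * thickness)
Substituting: TS = 335.3830 / (17.8470 * 1.3460)
Result: 13.9615 N/mm^2


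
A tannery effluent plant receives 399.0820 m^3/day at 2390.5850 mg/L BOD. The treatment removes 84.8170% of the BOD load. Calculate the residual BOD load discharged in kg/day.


Load_in = volume * conc / 1000 = 399.0820 * 2390.5850 / 1000 = 954.0394 kg/day
Removed = Load_in * eff / 100 = 954.0394 * 84.8170 / 100 = 809.1876 kg/day
Load_out = Load_in - Removed = 954.0394 - 809.1876 = 144.8518 kg/day


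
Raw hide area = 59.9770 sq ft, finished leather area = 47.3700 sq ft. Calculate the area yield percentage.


Formula: Yield = finished / raw * 100
Substituting: Yield = 47.3700 / 59.9770 * 100
Result: 78.9803 %


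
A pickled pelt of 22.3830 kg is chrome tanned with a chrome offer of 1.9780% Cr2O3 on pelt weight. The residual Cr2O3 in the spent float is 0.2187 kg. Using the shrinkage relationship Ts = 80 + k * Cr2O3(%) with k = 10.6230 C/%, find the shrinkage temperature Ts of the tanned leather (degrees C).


Offered = pelt * offer_pct / 100 = 22.3830 * 1.9780 / 100 = 0.4427 kg
Uptake = offered - residual = 0.4427 - 0.2187 = 0.2240 kg
Cr2O3% on pelt = uptake / pelt * 100 = 0.2240 / 22.3830 * 100 = 1.0009 %
Ts = 80 + k * Cr2O3% = 80 + 10.6230 * 1.0009 = 90.6328 C


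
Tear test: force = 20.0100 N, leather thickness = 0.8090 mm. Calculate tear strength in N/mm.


Formula: Tear strength = force / thickness
Substituting: Tear strength = 20.0100 / 0.8090
Result: 24.7342 N/mm


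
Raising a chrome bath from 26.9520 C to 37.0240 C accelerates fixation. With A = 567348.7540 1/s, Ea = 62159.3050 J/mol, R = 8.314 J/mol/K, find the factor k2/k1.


T1 = 26.9520 + 273.15 = 300.1020 K; T2 = 37.0240 + 273.15 = 310.1740 K
k1 = A * exp(-Ea/(R*T1)) = 567348.7540 * exp(-62159.3050/(8.314*300.1020)) = 8.5949e-06 1/s
k2 = A * exp(-Ea/(R*T2)) = 567348.7540 * exp(-62159.3050/(8.314*310.1740)) = 1.9301e-05 1/s
k2/k1 = 1.9301e-05 / 8.5949e-06 = 2.2456


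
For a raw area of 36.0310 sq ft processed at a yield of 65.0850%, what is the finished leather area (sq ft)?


Formula: finished = raw * yield / 100
Substituting: finished = 36.0310 * 65.0850 / 100
Result: 23.4508 sq ft


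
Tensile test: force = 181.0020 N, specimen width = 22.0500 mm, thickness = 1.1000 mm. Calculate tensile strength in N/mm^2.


Formula: TS = force / (width * thickness)
Substituting: TS = 181.0020 / (22.0500 * 1.1000)
Result: 7.4625 N/mm^2


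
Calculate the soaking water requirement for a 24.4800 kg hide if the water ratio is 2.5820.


Formula: Water = hide_weight * ratio
Substituting: Water = 24.4800 * 2.5820
Result: 63.2074 kg


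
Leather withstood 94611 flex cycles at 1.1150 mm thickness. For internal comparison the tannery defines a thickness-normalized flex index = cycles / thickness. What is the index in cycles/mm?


Formula: Index = cycles / thickness
Substituting: Index = 94611 / 1.1150
Result: 84852.9148 cycles/mm


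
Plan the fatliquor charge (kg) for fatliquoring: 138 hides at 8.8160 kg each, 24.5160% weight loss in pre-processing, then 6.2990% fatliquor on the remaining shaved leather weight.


Total_raw = N * avg_wt = 138 * 8.8160 = 1216.6080 kg
Substrate = Total_raw * (1 - loss/100) = 1216.6080 * (1 - 24.5160/100) = 918.3444 kg
Fat = Substrate * pct / 100 = 918.3444 * 6.2990 / 100 = 57.8465 kg


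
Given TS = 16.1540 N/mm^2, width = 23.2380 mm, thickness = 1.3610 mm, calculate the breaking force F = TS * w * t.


Formula: F = TS * w * t
Substituting: F = 16.1540 * 23.2380 * 1.3610
Result: 510.9012 N


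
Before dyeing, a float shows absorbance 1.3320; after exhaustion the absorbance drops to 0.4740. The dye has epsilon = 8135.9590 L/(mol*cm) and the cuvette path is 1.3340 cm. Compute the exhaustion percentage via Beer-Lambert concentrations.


c_initial = A_i / (epsilon * l) = 1.3320 / (8135.9590 * 1.3340) = 1.2273e-04 mol/L
c_final = A_f / (epsilon * l) = 0.4740 / (8135.9590 * 1.3340) = 4.3673e-05 mol/L
Exhaustion = (c_initial - c_final) / c_initial * 100 = (1.2273e-04 - 4.3673e-05) / 1.2273e-04 * 100 = 64.4144 %


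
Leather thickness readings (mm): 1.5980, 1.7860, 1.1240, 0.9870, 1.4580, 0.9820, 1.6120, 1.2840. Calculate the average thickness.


Formula: Average = sum / n
Substituting: Average = 10.8310 / 8
Result: 1.3539 mm


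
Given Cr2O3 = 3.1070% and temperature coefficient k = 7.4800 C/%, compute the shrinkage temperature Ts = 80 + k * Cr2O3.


Formula: Ts = 80 + k * Cr2O3
Substituting: Ts = 80 + 7.4800 * 3.1070
Result: 103.2404 C
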